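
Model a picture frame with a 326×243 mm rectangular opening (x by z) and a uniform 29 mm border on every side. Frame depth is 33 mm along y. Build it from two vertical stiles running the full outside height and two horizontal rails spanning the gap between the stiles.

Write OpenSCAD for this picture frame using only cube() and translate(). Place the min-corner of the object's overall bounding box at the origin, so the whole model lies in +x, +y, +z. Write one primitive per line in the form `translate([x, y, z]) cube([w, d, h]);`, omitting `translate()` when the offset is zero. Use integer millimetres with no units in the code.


cube([29, 33, 301]);
translate([355, 0, 0]) cube([29, 33, 301]);
translate([29, 0, 0]) cube([326, 33, 29]);
translate([29, 0, 272]) cube([326, 33, 29]);


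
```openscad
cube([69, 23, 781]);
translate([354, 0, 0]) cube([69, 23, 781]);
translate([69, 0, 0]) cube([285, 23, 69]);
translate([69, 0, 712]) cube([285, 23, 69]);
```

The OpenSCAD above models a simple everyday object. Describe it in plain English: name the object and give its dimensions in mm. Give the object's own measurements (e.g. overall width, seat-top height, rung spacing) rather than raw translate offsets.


A rectangular picture frame lying in the x–z plane (depth along y). The opening is 285 mm wide (x) by 643 mm tall (z), surrounded by a border 69 mm wide on all four sides. The frame is 23 mm deep and is made of two full-height vertical stiles with two horizontal rails fitted between them.


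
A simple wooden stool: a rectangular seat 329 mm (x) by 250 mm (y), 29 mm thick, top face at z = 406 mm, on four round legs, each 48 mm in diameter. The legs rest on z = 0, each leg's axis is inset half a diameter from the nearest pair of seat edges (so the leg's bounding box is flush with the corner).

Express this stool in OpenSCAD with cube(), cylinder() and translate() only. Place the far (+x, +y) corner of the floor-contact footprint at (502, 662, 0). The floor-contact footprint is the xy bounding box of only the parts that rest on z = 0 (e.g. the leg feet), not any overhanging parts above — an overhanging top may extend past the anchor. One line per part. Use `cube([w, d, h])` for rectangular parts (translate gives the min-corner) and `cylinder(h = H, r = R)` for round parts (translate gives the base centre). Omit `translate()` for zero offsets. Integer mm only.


translate([173, 412, 377]) cube([329, 250, 29]);
translate([197, 436, 0]) cylinder(h = 377, r = 24);
translate([478, 436, 0]) cylinder(h = 377, r = 24);
translate([197, 638, 0]) cylinder(h = 377, r = 24);
translate([478, 638, 0]) cylinder(h = 377, r = 24);


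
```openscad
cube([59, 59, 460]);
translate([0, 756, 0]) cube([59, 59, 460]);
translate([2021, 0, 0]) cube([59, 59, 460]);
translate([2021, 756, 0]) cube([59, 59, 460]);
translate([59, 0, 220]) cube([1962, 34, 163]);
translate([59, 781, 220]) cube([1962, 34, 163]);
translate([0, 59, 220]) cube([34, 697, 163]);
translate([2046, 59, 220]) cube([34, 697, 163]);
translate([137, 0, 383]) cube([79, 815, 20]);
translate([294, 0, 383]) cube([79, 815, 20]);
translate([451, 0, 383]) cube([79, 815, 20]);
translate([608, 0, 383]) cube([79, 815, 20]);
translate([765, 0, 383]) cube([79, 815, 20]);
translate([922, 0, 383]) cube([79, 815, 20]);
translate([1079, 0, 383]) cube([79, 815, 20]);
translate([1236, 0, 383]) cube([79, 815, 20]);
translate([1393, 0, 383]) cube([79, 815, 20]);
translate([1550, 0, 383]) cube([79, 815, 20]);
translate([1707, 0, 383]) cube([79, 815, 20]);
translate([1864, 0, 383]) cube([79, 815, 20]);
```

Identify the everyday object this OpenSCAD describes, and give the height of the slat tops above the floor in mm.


A bed frame. The slat-top height is 403 mm.

Four posts, four rails, and a row of slats — a bed frame. Slats sit on the rails at z = 220 + 163 = 383; with slat thickness 20, the top is 403 mm.


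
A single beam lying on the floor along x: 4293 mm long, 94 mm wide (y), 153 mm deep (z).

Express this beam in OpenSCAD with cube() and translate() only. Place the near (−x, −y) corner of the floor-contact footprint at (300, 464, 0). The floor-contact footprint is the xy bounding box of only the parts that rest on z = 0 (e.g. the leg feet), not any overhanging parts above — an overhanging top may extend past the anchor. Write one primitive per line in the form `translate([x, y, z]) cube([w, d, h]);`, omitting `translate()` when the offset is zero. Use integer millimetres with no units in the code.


translate([300, 464, 0]) cube([4293, 94, 153]);


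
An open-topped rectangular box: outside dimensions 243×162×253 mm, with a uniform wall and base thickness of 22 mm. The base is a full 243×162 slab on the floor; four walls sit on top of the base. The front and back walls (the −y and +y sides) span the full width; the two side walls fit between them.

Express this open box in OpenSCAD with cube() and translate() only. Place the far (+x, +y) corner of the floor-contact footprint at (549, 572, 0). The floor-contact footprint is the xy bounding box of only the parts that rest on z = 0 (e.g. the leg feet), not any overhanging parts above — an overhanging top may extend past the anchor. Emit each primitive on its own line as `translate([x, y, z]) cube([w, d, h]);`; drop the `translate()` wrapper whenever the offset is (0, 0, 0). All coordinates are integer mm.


translate([306, 410, 0]) cube([243, 162, 22]);
translate([306, 410, 22]) cube([243, 22, 231]);
translate([306, 550, 22]) cube([243, 22, 231]);
translate([306, 432, 22]) cube([22, 118, 231]);
translate([527, 432, 22]) cube([22, 118, 231]);


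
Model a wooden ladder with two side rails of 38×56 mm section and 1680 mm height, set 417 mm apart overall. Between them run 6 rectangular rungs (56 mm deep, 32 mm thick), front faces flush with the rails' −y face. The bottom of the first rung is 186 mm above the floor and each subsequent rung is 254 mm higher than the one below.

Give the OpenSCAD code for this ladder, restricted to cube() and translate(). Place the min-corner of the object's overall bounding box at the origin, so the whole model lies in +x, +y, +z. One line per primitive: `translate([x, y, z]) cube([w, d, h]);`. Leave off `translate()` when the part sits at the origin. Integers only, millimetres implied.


cube([38, 56, 1680]);
translate([379, 0, 0]) cube([38, 56, 1680]);
translate([38, 0, 186]) cube([341, 56, 32]);
translate([38, 0, 440]) cube([341, 56, 32]);
translate([38, 0, 694]) cube([341, 56, 32]);
translate([38, 0, 948]) cube([341, 56, 32]);
translate([38, 0, 1202]) cube([341, 56, 32]);
translate([38, 0, 1456]) cube([341, 56, 32]);


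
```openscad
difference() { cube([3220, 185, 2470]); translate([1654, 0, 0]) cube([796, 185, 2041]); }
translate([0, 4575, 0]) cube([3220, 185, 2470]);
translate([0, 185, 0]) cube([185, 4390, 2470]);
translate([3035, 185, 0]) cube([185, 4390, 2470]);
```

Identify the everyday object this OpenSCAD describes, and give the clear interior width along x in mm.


A single room. The interior width is 2850 mm.

Four walls enclosing a rectangle with a door in the front wall — a room. Outside width 3220 minus two 185 mm walls gives 2850 mm.


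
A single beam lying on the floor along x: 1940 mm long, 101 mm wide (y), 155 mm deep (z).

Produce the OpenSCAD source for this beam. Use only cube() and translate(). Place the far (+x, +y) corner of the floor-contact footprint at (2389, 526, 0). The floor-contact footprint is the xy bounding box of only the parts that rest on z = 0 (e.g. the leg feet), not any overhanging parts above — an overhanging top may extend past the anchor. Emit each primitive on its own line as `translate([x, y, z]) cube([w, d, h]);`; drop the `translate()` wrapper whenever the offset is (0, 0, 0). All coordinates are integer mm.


translate([449, 425, 0]) cube([1940, 101, 155]);


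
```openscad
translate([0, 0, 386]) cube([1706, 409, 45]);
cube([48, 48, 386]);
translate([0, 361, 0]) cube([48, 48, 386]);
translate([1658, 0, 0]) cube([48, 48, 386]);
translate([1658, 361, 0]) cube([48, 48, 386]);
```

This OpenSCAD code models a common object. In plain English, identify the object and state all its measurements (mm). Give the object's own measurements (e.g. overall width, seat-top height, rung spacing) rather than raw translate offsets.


A bench: a 1706×409 mm seat slab, 45 mm thick, top at z = 431 mm, on four 48×48 mm square legs flush with the seat corners and standing on z = 0.


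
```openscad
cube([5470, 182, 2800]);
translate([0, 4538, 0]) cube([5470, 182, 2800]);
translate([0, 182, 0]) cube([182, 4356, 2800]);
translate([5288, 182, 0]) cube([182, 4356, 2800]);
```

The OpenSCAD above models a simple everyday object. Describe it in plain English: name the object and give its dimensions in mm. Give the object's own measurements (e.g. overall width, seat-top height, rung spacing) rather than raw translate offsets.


The wall frame of a small rectangular building: four walls, each 2800 mm tall and 182 mm thick, enclosing a footprint 5470 mm (x) by 4720 mm (y) outside-to-outside, with no floor or roof. The front and back walls (the −y and +y sides) span the full width; the two side walls fit between them.


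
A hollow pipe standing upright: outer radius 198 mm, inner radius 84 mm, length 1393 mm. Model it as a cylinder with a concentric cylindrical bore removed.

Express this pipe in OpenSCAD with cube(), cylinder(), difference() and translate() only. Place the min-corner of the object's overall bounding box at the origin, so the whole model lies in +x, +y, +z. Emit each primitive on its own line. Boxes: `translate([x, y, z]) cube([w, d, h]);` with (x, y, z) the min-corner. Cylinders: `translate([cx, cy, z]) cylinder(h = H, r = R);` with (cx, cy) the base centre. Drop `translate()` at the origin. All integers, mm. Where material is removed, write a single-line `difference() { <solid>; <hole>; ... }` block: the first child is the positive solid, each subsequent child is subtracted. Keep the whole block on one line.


difference() { translate([198, 198, 0]) cylinder(h = 1393, r = 198); translate([198, 198, 0]) cylinder(h = 1393, r = 84); }


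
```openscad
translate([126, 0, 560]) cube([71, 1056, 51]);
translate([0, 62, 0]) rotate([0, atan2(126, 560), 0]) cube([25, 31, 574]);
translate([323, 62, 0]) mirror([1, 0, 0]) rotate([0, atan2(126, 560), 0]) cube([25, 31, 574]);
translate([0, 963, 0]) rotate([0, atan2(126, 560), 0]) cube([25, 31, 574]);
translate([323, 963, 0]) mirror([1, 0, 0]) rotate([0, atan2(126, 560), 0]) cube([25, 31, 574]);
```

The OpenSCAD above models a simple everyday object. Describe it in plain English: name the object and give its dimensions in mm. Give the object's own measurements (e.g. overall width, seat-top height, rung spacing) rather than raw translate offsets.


A sawhorse. A 71×1056×51 mm beam (x, y, z) sits on two A-frame leg pairs. Each pair is two raked legs of 25×31 mm section (31 mm along y) splaying symmetrically in x. Each leg rises 560 mm vertically over 126 mm of horizontal reach and is 574 mm long along its own axis. Every leg's outer bottom edge rests on the floor and its outer top edge meets a bottom edge of the beam — the left legs (tilting toward +x) meet the beam's −x bottom edge, the right legs (their mirror images, tilting toward −x) meet its +x bottom edge — so the leg tops tuck under the beam, the beam's underside is 560 mm above the floor, and the feet are 323 mm apart outside-to-outside with the beam centred between them. The two leg pairs are set in 62 mm from either end of the beam.


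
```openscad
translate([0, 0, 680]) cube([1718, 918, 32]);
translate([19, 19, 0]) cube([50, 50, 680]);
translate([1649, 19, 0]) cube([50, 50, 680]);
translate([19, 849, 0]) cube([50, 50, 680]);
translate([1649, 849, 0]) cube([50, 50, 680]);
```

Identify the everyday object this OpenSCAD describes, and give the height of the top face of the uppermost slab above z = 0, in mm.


A table. The table height is 712 mm.

A 1718×918×32 slab sits at z = 680 on four 50 mm square posts — a table. The top surface is at 680 + 32 = 712 mm.


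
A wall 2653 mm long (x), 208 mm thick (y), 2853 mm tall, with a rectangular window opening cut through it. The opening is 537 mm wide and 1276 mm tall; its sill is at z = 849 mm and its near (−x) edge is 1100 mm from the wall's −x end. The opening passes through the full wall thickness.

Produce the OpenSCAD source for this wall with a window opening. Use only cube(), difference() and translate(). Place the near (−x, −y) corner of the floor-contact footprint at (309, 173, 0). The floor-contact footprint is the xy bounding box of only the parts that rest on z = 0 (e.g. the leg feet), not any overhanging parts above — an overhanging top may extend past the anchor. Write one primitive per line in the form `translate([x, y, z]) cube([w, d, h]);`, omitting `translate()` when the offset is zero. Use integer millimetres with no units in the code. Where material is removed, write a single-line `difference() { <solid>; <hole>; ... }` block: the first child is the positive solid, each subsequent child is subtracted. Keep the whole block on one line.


difference() { translate([309, 173, 0]) cube([2653, 208, 2853]); translate([1409, 173, 849]) cube([537, 208, 1276]); }


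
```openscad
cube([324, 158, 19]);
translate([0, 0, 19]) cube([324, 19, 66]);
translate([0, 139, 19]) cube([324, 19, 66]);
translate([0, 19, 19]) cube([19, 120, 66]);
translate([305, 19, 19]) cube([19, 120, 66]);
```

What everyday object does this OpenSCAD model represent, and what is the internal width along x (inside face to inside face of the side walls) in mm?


An open box. The internal width is 286 mm.

A 324×158 base slab with four walls standing on it — an open box. The base is 324 mm wide and the walls are 19 mm thick, so the internal width is 324 − 2 × 19 = 286 mm.


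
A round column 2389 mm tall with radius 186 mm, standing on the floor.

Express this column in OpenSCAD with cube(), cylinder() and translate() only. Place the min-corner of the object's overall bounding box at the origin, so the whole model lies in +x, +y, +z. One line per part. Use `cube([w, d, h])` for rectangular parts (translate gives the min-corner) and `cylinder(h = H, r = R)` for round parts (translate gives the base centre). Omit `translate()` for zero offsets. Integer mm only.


translate([186, 186, 0]) cylinder(h = 2389, r = 186);


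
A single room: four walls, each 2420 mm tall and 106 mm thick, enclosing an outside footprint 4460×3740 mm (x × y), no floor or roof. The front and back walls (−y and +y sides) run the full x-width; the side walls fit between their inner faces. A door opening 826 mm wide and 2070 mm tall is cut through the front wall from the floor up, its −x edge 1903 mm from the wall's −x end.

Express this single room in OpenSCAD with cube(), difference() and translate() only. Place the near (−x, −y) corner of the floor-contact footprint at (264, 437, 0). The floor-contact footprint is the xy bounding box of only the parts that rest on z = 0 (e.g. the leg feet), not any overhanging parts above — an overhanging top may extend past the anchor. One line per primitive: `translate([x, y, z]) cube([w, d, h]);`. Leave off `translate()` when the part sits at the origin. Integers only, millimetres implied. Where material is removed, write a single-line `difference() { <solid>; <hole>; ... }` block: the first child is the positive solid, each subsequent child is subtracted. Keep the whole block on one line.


difference() { translate([264, 437, 0]) cube([4460, 106, 2420]); translate([2167, 437, 0]) cube([826, 106, 2070]); }
translate([264, 4071, 0]) cube([4460, 106, 2420]);
translate([264, 543, 0]) cube([106, 3528, 2420]);
translate([4618, 543, 0]) cube([106, 3528, 2420]);


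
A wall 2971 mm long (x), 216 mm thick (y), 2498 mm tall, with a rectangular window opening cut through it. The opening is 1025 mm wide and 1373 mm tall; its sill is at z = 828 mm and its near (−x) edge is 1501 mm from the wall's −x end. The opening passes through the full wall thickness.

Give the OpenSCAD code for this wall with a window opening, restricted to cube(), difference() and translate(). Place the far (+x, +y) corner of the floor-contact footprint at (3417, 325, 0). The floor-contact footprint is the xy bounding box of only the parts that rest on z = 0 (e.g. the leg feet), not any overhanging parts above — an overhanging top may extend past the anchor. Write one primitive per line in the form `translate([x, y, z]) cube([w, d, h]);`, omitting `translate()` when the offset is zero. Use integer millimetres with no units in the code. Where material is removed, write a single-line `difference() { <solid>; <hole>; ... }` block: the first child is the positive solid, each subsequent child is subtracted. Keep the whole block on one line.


difference() { translate([446, 109, 0]) cube([2971, 216, 2498]); translate([1947, 109, 828]) cube([1025, 216, 1373]); }


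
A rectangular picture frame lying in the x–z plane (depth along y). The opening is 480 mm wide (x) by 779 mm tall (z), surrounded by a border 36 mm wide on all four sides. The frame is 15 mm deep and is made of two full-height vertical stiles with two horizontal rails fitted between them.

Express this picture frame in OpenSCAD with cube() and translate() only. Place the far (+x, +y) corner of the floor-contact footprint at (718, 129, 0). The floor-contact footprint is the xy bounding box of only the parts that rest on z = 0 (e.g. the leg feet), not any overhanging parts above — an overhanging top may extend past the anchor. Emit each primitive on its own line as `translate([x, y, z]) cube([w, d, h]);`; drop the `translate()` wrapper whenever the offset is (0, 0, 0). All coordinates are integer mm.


translate([166, 114, 0]) cube([36, 15, 851]);
translate([682, 114, 0]) cube([36, 15, 851]);
translate([202, 114, 0]) cube([480, 15, 36]);
translate([202, 114, 815]) cube([480, 15, 36]);


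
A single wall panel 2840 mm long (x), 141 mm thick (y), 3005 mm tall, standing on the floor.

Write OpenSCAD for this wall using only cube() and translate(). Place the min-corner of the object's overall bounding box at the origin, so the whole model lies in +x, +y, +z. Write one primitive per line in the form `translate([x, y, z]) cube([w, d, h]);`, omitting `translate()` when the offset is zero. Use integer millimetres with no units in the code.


cube([2840, 141, 3005]);


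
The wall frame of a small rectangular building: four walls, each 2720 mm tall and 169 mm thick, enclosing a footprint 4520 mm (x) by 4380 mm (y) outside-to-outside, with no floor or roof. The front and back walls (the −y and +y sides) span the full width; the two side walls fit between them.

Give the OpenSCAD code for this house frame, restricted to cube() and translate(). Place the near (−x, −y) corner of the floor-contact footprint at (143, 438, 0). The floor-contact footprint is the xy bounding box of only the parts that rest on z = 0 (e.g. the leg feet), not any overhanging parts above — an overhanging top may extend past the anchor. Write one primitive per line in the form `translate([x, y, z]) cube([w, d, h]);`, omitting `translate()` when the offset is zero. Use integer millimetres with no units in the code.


translate([143, 438, 0]) cube([4520, 169, 2720]);
translate([143, 4649, 0]) cube([4520, 169, 2720]);
translate([143, 607, 0]) cube([169, 4042, 2720]);
translate([4494, 607, 0]) cube([169, 4042, 2720]);


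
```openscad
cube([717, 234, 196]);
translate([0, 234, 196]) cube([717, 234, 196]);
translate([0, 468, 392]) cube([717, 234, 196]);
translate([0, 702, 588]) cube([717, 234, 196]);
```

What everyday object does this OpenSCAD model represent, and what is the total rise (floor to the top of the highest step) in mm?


A staircase. The total rise is 784 mm.

4 identical blocks, each offset up and back from the previous — a staircase. Each step is 196 mm tall and there are 4 of them, so the total rise is 4 × 196 = 784 mm.


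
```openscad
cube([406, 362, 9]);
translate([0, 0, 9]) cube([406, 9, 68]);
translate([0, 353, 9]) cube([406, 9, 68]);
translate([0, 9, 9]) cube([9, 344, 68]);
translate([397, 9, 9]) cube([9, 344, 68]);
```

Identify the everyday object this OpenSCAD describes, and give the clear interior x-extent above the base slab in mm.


An open box. The internal width is 388 mm.

A 406×362 base slab with four walls standing on it — an open box. The base is 406 mm wide and the walls are 9 mm thick, so the internal width is 406 − 2 × 9 = 388 mm.


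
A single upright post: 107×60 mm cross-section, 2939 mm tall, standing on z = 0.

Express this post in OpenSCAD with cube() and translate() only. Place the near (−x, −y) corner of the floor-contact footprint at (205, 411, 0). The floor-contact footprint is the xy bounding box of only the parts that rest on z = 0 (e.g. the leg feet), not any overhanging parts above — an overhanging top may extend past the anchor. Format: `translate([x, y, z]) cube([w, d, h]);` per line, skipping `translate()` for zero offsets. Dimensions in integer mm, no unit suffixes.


translate([205, 411, 0]) cube([107, 60, 2939]);


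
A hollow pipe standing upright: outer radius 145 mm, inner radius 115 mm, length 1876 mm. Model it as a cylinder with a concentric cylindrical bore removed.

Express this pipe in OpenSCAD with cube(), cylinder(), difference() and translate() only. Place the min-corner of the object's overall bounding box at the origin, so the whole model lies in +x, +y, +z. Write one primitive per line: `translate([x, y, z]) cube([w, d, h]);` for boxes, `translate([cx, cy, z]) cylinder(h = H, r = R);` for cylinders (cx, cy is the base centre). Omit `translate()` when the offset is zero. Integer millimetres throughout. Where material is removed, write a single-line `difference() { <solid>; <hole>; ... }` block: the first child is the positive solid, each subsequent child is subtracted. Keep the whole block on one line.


difference() { translate([145, 145, 0]) cylinder(h = 1876, r = 145); translate([145, 145, 0]) cylinder(h = 1876, r = 115); }


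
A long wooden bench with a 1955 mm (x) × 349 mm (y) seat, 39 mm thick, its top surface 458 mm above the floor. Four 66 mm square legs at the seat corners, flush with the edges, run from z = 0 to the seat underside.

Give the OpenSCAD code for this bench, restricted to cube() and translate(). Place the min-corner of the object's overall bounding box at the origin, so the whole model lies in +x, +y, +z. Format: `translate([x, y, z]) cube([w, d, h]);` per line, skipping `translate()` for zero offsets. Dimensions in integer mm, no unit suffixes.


translate([0, 0, 419]) cube([1955, 349, 39]);
cube([66, 66, 419]);
translate([0, 283, 0]) cube([66, 66, 419]);
translate([1889, 0, 0]) cube([66, 66, 419]);
translate([1889, 283, 0]) cube([66, 66, 419]);


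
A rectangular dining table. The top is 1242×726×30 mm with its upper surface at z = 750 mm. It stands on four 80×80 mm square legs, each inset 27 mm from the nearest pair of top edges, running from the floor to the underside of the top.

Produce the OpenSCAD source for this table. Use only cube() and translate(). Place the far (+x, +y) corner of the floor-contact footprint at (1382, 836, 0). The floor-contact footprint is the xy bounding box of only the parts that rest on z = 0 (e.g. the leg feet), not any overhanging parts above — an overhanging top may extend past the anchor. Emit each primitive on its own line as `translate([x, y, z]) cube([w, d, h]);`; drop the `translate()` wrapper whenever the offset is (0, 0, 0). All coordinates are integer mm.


// leg_h = 750 - 30 = 720
translate([167, 137, 720]) cube([1242, 726, 30]);
translate([194, 164, 0]) cube([80, 80, 720]);
translate([1302, 164, 0]) cube([80, 80, 720]);
translate([194, 756, 0]) cube([80, 80, 720]);
translate([1302, 756, 0]) cube([80, 80, 720]);


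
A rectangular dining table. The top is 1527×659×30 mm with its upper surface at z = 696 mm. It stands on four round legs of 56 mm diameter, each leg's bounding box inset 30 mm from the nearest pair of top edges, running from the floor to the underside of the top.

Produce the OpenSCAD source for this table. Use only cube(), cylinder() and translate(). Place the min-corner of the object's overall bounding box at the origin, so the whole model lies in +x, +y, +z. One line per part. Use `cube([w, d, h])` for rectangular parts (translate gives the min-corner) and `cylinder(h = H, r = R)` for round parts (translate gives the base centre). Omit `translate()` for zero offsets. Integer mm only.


translate([0, 0, 666]) cube([1527, 659, 30]);
translate([58, 58, 0]) cylinder(h = 666, r = 28);
translate([1469, 58, 0]) cylinder(h = 666, r = 28);
translate([58, 601, 0]) cylinder(h = 666, r = 28);
translate([1469, 601, 0]) cylinder(h = 666, r = 28);


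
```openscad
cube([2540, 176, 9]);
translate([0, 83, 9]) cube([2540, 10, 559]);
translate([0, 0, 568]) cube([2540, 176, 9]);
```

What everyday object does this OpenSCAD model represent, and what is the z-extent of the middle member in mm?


An I-beam. The web height is 559 mm.

Two wide flanges with a thin centred web — an I-beam. Overall 577 mm minus two 9 mm flanges gives a web of 577 − 2·9 = 559 mm.


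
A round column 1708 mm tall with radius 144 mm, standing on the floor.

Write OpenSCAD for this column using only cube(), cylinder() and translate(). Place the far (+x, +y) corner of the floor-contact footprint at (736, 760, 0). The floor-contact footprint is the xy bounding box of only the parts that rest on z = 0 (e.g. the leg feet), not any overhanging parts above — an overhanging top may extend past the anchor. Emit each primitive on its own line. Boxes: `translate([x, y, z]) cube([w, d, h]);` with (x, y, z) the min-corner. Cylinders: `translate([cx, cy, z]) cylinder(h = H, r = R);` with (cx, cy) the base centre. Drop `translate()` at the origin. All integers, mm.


translate([592, 616, 0]) cylinder(h = 1708, r = 144);


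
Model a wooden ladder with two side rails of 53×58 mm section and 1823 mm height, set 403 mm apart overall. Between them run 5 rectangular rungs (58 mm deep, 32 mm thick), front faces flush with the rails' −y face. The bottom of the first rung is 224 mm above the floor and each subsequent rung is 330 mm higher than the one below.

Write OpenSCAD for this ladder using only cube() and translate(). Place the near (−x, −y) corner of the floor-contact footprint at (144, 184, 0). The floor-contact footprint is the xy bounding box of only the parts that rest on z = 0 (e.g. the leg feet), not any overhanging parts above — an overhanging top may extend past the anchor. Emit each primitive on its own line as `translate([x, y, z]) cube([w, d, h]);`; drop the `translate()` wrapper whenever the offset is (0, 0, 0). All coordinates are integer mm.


translate([144, 184, 0]) cube([53, 58, 1823]);
translate([494, 184, 0]) cube([53, 58, 1823]);
translate([197, 184, 224]) cube([297, 58, 32]);
translate([197, 184, 554]) cube([297, 58, 32]);
translate([197, 184, 884]) cube([297, 58, 32]);
translate([197, 184, 1214]) cube([297, 58, 32]);
translate([197, 184, 1544]) cube([297, 58, 32]);


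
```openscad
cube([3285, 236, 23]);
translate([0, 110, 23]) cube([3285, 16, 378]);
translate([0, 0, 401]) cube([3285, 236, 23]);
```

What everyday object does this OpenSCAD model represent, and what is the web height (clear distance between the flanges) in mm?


An I-beam. The web height is 378 mm.

Two wide flanges with a thin centred web — an I-beam. Overall 424 mm minus two 23 mm flanges gives a web of 424 − 2·23 = 378 mm.


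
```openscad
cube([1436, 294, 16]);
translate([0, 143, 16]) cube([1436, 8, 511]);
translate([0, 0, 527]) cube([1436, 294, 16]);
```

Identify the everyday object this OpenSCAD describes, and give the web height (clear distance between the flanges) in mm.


An I-beam. The web height is 511 mm.

Two wide flanges with a thin centred web — an I-beam. Overall 543 mm minus two 16 mm flanges gives a web of 543 − 2·16 = 511 mm.


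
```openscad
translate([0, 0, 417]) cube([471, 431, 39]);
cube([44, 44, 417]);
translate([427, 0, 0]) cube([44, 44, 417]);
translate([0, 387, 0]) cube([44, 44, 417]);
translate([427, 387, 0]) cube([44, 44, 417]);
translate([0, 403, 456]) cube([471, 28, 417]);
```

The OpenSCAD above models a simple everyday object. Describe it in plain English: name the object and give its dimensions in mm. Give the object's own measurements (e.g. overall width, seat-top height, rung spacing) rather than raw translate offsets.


A chair. The seat is a 471×431×39 mm slab with its top at z = 456 mm, on four 44×44 mm corner legs (flush with the seat edges, standing on z = 0). A flat backrest 28 mm thick, 417 mm tall, spans the full seat width and rises from the seat top along its +y edge, rear face flush with the rear of the seat.


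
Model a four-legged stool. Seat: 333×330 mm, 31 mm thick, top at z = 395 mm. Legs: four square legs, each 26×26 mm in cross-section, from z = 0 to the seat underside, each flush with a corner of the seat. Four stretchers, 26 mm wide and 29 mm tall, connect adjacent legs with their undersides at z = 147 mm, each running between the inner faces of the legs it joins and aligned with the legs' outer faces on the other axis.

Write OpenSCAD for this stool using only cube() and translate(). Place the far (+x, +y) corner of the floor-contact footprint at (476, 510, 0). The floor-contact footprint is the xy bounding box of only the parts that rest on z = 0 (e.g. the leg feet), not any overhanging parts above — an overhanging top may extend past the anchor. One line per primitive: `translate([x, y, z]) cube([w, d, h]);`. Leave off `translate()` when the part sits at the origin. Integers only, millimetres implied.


translate([143, 180, 364]) cube([333, 330, 31]);
translate([143, 180, 0]) cube([26, 26, 364]);
translate([450, 180, 0]) cube([26, 26, 364]);
translate([143, 484, 0]) cube([26, 26, 364]);
translate([450, 484, 0]) cube([26, 26, 364]);
translate([169, 180, 147]) cube([281, 26, 29]);
translate([169, 484, 147]) cube([281, 26, 29]);
translate([143, 206, 147]) cube([26, 278, 29]);
translate([450, 206, 147]) cube([26, 278, 29]);


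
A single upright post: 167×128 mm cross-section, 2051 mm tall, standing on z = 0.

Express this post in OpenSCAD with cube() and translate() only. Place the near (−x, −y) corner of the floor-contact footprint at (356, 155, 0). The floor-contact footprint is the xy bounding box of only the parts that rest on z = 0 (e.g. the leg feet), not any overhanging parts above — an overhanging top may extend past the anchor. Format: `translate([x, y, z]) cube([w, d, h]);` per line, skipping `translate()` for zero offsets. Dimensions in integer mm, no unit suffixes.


translate([356, 155, 0]) cube([167, 128, 2051]);


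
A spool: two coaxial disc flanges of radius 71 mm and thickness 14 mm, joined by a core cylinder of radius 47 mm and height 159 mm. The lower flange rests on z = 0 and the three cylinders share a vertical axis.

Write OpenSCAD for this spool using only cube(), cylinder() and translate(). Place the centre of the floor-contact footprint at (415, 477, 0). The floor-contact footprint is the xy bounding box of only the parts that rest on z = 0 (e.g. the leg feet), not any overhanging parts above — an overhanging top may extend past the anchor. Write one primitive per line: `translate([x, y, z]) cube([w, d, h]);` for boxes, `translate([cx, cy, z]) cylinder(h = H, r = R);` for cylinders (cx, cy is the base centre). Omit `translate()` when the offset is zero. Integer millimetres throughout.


translate([415, 477, 0]) cylinder(h = 14, r = 71);
translate([415, 477, 14]) cylinder(h = 159, r = 47);
translate([415, 477, 173]) cylinder(h = 14, r = 71);


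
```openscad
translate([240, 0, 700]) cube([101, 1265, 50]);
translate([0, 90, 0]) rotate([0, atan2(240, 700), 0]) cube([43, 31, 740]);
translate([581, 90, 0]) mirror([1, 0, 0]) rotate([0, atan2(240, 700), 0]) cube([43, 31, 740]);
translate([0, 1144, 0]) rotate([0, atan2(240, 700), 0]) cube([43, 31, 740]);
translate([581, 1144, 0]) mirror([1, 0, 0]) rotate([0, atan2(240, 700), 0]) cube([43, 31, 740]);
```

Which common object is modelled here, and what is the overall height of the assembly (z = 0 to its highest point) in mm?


A sawhorse. The overall height is 750 mm.

A beam across two mirrored pairs of raked legs — a sawhorse. The beam's underside is at z = 700 (matching the legs' vertical rise in atan2(240, 700)) and the beam is 50 mm tall, so its top is at 700 + 50 = 750 mm. The raked legs top out at the beam's underside, so that is the highest point.


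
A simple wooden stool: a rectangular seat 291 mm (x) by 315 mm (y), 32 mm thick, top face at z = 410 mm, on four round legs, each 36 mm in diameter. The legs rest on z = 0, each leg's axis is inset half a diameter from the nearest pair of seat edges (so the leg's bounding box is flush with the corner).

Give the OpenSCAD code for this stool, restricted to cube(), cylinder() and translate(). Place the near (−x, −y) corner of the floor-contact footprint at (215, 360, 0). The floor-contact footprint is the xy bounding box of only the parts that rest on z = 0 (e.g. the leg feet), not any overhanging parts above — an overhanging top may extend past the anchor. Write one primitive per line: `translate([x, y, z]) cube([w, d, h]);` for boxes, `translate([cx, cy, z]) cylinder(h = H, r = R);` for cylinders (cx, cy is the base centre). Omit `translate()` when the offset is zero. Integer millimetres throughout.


translate([215, 360, 378]) cube([291, 315, 32]);
translate([233, 378, 0]) cylinder(h = 378, r = 18);
translate([488, 378, 0]) cylinder(h = 378, r = 18);
translate([233, 657, 0]) cylinder(h = 378, r = 18);
translate([488, 657, 0]) cylinder(h = 378, r = 18);


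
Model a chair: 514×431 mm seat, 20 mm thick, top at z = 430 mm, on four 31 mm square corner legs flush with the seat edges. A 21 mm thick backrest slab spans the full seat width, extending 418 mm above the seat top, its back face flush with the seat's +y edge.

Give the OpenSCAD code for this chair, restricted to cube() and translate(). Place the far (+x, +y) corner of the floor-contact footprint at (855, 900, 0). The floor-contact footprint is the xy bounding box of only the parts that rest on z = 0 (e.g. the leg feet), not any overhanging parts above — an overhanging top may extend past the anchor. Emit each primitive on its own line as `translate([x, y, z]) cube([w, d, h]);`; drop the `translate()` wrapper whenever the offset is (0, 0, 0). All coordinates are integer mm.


translate([341, 469, 410]) cube([514, 431, 20]);
translate([341, 469, 0]) cube([31, 31, 410]);
translate([824, 469, 0]) cube([31, 31, 410]);
translate([341, 869, 0]) cube([31, 31, 410]);
translate([824, 869, 0]) cube([31, 31, 410]);
translate([341, 879, 430]) cube([514, 21, 418]);


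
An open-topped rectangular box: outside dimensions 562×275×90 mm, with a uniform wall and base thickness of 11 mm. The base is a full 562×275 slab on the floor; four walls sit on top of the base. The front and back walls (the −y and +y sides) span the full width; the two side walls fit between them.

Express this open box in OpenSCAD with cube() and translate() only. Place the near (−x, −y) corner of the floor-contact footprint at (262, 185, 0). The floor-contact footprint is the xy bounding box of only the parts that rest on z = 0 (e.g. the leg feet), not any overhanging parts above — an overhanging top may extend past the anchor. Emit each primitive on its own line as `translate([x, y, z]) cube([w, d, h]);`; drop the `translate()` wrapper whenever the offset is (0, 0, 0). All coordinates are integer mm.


translate([262, 185, 0]) cube([562, 275, 11]);
translate([262, 185, 11]) cube([562, 11, 79]);
translate([262, 449, 11]) cube([562, 11, 79]);
translate([262, 196, 11]) cube([11, 253, 79]);
translate([813, 196, 11]) cube([11, 253, 79]);


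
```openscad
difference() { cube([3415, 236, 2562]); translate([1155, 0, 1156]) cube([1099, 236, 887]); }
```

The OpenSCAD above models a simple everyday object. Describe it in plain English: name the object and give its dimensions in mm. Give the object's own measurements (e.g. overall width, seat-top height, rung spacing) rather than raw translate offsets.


A wall 3415 mm long (x), 236 mm thick (y), 2562 mm tall, with a rectangular window opening cut through it. The opening is 1099 mm wide and 887 mm tall; its sill is at z = 1156 mm and its near (−x) edge is 1155 mm from the wall's −x end. The opening passes through the full wall thickness.


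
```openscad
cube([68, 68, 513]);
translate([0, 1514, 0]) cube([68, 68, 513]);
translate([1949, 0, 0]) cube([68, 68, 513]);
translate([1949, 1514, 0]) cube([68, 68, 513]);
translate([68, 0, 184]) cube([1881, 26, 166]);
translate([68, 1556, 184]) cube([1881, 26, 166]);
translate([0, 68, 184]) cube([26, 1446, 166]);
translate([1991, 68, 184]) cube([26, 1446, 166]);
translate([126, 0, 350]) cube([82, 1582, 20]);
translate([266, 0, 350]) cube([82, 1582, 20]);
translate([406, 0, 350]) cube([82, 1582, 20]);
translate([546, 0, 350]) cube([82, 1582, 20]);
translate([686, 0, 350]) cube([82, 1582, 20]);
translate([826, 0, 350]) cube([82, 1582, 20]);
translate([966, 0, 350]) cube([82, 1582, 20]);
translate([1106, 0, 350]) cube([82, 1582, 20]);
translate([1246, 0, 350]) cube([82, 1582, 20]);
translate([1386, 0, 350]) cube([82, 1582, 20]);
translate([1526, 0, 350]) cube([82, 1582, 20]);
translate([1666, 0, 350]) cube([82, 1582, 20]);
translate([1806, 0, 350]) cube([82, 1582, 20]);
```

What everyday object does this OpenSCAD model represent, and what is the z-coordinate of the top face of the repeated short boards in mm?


A bed frame. The slat-top height is 370 mm.

Four posts, four rails, and a row of slats — a bed frame. Slats sit on the rails at z = 184 + 166 = 350; with slat thickness 20, the top is 370 mm.


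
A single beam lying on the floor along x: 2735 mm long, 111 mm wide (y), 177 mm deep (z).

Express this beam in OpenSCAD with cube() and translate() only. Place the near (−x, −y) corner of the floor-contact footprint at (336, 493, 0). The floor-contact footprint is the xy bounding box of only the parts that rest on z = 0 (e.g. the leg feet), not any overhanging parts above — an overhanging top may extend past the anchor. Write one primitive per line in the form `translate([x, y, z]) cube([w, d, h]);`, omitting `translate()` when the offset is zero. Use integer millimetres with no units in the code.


translate([336, 493, 0]) cube([2735, 111, 177]);


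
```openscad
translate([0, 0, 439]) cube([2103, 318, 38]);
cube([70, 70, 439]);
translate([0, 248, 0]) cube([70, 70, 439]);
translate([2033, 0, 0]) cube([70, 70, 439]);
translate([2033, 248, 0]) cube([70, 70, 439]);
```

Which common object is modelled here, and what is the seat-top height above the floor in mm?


A bench. The seat-top height is 477 mm.

A long slab on four corner posts — a bench. The slab sits at z = 439 with thickness 38, so the top is 439 + 38 = 477 mm.


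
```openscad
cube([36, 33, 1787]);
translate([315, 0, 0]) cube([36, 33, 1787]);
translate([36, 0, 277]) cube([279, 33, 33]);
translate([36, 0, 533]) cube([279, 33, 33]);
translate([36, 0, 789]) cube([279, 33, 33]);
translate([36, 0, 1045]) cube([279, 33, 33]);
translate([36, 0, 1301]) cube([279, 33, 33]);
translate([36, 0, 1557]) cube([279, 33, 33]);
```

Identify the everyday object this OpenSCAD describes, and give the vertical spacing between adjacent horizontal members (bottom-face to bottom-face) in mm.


A ladder. The rung spacing is 256 mm.

Two tall 36×33 posts with 6 short bars between them — a ladder. Adjacent rungs sit at z = 277 and z = 533, so the spacing is 533 − 277 = 256 mm.


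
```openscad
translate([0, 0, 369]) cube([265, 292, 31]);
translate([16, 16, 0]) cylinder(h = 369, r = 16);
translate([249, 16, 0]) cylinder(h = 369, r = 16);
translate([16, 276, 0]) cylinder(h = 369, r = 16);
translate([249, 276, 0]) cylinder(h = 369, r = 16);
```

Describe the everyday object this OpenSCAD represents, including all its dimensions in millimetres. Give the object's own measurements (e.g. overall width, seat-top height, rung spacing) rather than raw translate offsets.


A simple wooden stool: a rectangular seat 265 mm (x) by 292 mm (y), 31 mm thick, top face at z = 400 mm, on four round legs, each 32 mm in diameter. The legs rest on z = 0, each leg's axis is inset half a diameter from the nearest pair of seat edges (so the leg's bounding box is flush with the corner).
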